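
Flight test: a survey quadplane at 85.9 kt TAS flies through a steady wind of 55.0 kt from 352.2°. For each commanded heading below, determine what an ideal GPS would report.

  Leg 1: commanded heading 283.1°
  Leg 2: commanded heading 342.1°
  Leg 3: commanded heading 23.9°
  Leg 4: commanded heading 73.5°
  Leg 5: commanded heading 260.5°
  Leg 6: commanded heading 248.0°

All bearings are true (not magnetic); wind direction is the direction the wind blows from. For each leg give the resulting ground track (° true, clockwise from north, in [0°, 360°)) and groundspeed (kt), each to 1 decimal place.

Leg 1: track=245.3°, groundspeed=83.9 kt
Leg 2: track=325.2°, groundspeed=33.2 kt
Leg 3: track=60.4°, groundspeed=48.6 kt
Leg 4: track=108.5°, groundspeed=94.7 kt
Leg 5: track=228.4°, groundspeed=103.4 kt
Leg 6: track=219.8°, groundspeed=112.8 kt

Leg 1: heading 283.1°; drift -37.8° → track 245.3°, groundspeed 83.9 kt
Leg 2: heading 342.1°; drift -16.9° → track 325.2°, groundspeed 33.2 kt
Leg 3: heading 23.9°; drift +36.5° → track 60.4°, groundspeed 48.6 kt
Leg 4: heading 73.5°; drift +35.0° → track 108.5°, groundspeed 94.7 kt
Leg 5: heading 260.5°; drift -32.1° → track 228.4°, groundspeed 103.4 kt
Leg 6: heading 248.0°; drift -28.2° → track 219.8°, groundspeed 112.8 kt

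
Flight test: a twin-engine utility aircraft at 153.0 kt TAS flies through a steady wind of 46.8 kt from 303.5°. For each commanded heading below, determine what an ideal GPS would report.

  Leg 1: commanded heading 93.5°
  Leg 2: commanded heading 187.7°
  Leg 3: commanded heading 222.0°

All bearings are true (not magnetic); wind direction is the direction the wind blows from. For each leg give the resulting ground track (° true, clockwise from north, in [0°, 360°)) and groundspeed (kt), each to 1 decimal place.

Leg 1: track=100.4°, groundspeed=194.9 kt
Leg 2: track=174.0°, groundspeed=178.4 kt
Leg 3: track=204.4°, groundspeed=153.2 kt

Leg 1: heading 93.5°; drift +6.9° → track 100.4°, groundspeed 194.9 kt
Leg 2: heading 187.7°; drift -13.7° → track 174.0°, groundspeed 178.4 kt
Leg 3: heading 222.0°; drift -17.6° → track 204.4°, groundspeed 153.2 kt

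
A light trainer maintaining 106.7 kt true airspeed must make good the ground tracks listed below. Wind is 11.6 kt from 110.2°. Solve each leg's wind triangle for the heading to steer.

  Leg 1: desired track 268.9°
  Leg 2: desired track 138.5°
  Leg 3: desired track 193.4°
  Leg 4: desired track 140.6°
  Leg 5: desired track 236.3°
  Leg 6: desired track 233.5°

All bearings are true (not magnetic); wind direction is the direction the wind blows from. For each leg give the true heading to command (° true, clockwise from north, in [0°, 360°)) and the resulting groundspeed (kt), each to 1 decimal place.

Leg 1: desired track 268.9°; wind correction -2.3° → command heading 266.6°, groundspeed 117.4 kt
Leg 2: desired track 138.5°; wind correction -3.0° → command heading 135.5°, groundspeed 96.3 kt
Leg 3: desired track 193.4°; wind correction -6.2° → command heading 187.2°, groundspeed 104.7 kt
Leg 4: desired track 140.6°; wind correction -3.2° → command heading 137.4°, groundspeed 96.5 kt
Leg 5: desired track 236.3°; wind correction -5.0° → command heading 231.3°, groundspeed 113.1 kt
Leg 6: desired track 233.5°; wind correction -5.2° → command heading 228.3°, groundspeed 112.6 kt

Leg 1: heading=266.6°, groundspeed=117.4 kt
Leg 2: heading=135.5°, groundspeed=96.3 kt
Leg 3: heading=187.2°, groundspeed=104.7 kt
Leg 4: heading=137.4°, groundspeed=96.5 kt
Leg 5: heading=231.3°, groundspeed=113.1 kt
Leg 6: heading=228.3°, groundspeed=112.6 kt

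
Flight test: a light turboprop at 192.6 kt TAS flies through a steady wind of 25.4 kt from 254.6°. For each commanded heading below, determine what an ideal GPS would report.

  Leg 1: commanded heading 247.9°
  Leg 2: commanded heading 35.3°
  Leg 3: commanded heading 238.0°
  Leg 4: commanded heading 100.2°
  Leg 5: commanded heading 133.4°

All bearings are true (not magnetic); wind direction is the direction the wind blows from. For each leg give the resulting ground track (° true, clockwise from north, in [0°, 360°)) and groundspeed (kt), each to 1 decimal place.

Leg 1: track=246.9°, groundspeed=167.4 kt
Leg 2: track=39.6°, groundspeed=212.9 kt
Leg 3: track=235.5°, groundspeed=168.4 kt
Leg 4: track=97.3°, groundspeed=215.8 kt
Leg 5: track=127.4°, groundspeed=206.9 kt

Leg 1: heading 247.9°; drift -1.0° → track 246.9°, groundspeed 167.4 kt
Leg 2: heading 35.3°; drift +4.3° → track 39.6°, groundspeed 212.9 kt
Leg 3: heading 238.0°; drift -2.5° → track 235.5°, groundspeed 168.4 kt
Leg 4: heading 100.2°; drift -2.9° → track 97.3°, groundspeed 215.8 kt
Leg 5: heading 133.4°; drift -6.0° → track 127.4°, groundspeed 206.9 kt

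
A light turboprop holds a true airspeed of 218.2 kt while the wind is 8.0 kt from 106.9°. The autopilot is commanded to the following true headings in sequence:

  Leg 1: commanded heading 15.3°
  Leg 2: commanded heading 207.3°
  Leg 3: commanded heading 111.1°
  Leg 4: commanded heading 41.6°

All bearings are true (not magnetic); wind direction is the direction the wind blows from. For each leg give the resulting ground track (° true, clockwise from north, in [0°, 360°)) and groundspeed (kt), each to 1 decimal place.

Leg 1: track=13.2°, groundspeed=218.6 kt
Leg 2: track=209.4°, groundspeed=219.8 kt
Leg 3: track=111.3°, groundspeed=210.2 kt
Leg 4: track=39.7°, groundspeed=215.0 kt

Leg 1: heading 15.3°; drift -2.1° → track 13.2°, groundspeed 218.6 kt
Leg 2: heading 207.3°; drift +2.1° → track 209.4°, groundspeed 219.8 kt
Leg 3: heading 111.1°; drift +0.2° → track 111.3°, groundspeed 210.2 kt
Leg 4: heading 41.6°; drift -1.9° → track 39.7°, groundspeed 215.0 kt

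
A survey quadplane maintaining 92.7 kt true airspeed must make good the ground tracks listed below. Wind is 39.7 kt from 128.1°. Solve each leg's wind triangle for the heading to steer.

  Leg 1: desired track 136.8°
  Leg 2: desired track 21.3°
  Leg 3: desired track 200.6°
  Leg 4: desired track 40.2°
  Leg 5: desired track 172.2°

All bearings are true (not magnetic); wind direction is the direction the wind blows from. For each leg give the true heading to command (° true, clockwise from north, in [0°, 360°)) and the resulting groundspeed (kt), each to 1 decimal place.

Leg 1: desired track 136.8°; wind correction -3.7° → command heading 133.1°, groundspeed 53.3 kt
Leg 2: desired track 21.3°; wind correction +24.2° → command heading 45.5°, groundspeed 96.0 kt
Leg 3: desired track 200.6°; wind correction -24.1° → command heading 176.5°, groundspeed 72.7 kt
Leg 4: desired track 40.2°; wind correction +25.3° → command heading 65.5°, groundspeed 82.3 kt
Leg 5: desired track 172.2°; wind correction -17.3° → command heading 154.9°, groundspeed 60.0 kt

Leg 1: heading=133.1°, groundspeed=53.3 kt
Leg 2: heading=45.5°, groundspeed=96.0 kt
Leg 3: heading=176.5°, groundspeed=72.7 kt
Leg 4: heading=65.5°, groundspeed=82.3 kt
Leg 5: heading=154.9°, groundspeed=60.0 kt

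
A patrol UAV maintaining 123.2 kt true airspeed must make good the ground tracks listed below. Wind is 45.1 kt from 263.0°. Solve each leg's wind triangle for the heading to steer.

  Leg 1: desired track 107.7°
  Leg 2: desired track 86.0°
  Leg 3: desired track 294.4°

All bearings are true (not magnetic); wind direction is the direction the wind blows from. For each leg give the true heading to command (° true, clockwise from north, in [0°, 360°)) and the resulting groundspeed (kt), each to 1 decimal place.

Leg 1: desired track 107.7°; wind correction +8.8° → command heading 116.5°, groundspeed 162.7 kt
Leg 2: desired track 86.0°; wind correction +1.1° → command heading 87.1°, groundspeed 168.2 kt
Leg 3: desired track 294.4°; wind correction -11.0° → command heading 283.4°, groundspeed 82.4 kt

Leg 1: heading=116.5°, groundspeed=162.7 kt
Leg 2: heading=87.1°, groundspeed=168.2 kt
Leg 3: heading=283.4°, groundspeed=82.4 kt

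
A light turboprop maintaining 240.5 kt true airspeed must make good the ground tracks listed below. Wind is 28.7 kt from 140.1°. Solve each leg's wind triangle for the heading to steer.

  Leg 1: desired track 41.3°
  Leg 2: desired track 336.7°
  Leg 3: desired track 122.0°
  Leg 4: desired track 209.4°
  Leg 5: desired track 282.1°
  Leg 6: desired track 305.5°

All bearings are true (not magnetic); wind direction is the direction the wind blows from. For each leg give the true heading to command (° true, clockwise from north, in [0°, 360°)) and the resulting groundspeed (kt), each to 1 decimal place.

Leg 1: desired track 41.3°; wind correction +6.8° → command heading 48.1°, groundspeed 243.2 kt
Leg 2: desired track 336.7°; wind correction +2.0° → command heading 338.7°, groundspeed 267.9 kt
Leg 3: desired track 122.0°; wind correction +2.1° → command heading 124.1°, groundspeed 213.1 kt
Leg 4: desired track 209.4°; wind correction -6.4° → command heading 203.0°, groundspeed 228.9 kt
Leg 5: desired track 282.1°; wind correction -4.2° → command heading 277.9°, groundspeed 262.5 kt
Leg 6: desired track 305.5°; wind correction -1.7° → command heading 303.8°, groundspeed 268.2 kt

Leg 1: heading=48.1°, groundspeed=243.2 kt
Leg 2: heading=338.7°, groundspeed=267.9 kt
Leg 3: heading=124.1°, groundspeed=213.1 kt
Leg 4: heading=203.0°, groundspeed=228.9 kt
Leg 5: heading=277.9°, groundspeed=262.5 kt
Leg 6: heading=303.8°, groundspeed=268.2 kt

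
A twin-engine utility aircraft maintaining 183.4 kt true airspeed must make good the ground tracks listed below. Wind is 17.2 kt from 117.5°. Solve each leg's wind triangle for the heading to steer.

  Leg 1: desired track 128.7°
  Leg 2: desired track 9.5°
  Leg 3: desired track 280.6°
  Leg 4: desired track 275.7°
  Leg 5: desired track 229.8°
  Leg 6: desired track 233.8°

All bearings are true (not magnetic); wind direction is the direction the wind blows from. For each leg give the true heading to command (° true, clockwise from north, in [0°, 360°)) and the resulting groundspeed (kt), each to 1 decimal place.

Leg 1: desired track 128.7°; wind correction -1.0° → command heading 127.7°, groundspeed 166.5 kt
Leg 2: desired track 9.5°; wind correction +5.1° → command heading 14.6°, groundspeed 188.0 kt
Leg 3: desired track 280.6°; wind correction -1.6° → command heading 279.0°, groundspeed 199.8 kt
Leg 4: desired track 275.7°; wind correction -2.0° → command heading 273.7°, groundspeed 199.3 kt
Leg 5: desired track 229.8°; wind correction -5.0° → command heading 224.8°, groundspeed 189.2 kt
Leg 6: desired track 233.8°; wind correction -4.8° → command heading 229.0°, groundspeed 190.4 kt

Leg 1: heading=127.7°, groundspeed=166.5 kt
Leg 2: heading=14.6°, groundspeed=188.0 kt
Leg 3: heading=279.0°, groundspeed=199.8 kt
Leg 4: heading=273.7°, groundspeed=199.3 kt
Leg 5: heading=224.8°, groundspeed=189.2 kt
Leg 6: heading=229.0°, groundspeed=190.4 kt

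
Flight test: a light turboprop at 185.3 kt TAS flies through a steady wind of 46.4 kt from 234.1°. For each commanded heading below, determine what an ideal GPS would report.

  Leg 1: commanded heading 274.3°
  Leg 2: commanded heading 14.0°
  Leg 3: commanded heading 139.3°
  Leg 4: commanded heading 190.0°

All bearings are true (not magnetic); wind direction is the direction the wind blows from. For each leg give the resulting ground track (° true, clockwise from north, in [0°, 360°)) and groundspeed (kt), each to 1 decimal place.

Leg 1: heading 274.3°; drift +11.3° → track 285.6°, groundspeed 152.8 kt
Leg 2: heading 14.0°; drift +7.7° → track 21.7°, groundspeed 222.8 kt
Leg 3: heading 139.3°; drift -13.7° → track 125.6°, groundspeed 194.8 kt
Leg 4: heading 190.0°; drift -12.0° → track 178.0°, groundspeed 155.4 kt

Leg 1: track=285.6°, groundspeed=152.8 kt
Leg 2: track=21.7°, groundspeed=222.8 kt
Leg 3: track=125.6°, groundspeed=194.8 kt
Leg 4: track=178.0°, groundspeed=155.4 kt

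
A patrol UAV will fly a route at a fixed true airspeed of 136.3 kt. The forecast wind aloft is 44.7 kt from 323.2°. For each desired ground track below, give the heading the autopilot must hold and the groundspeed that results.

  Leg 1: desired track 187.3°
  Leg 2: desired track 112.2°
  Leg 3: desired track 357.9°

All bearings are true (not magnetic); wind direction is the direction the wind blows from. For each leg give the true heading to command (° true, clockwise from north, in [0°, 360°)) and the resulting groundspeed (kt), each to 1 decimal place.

Leg 1: heading=200.5°, groundspeed=164.8 kt
Leg 2: heading=102.5°, groundspeed=172.7 kt
Leg 3: heading=347.1°, groundspeed=97.2 kt

Leg 1: desired track 187.3°; wind correction +13.2° → command heading 200.5°, groundspeed 164.8 kt
Leg 2: desired track 112.2°; wind correction -9.7° → command heading 102.5°, groundspeed 172.7 kt
Leg 3: desired track 357.9°; wind correction -10.8° → command heading 347.1°, groundspeed 97.2 kt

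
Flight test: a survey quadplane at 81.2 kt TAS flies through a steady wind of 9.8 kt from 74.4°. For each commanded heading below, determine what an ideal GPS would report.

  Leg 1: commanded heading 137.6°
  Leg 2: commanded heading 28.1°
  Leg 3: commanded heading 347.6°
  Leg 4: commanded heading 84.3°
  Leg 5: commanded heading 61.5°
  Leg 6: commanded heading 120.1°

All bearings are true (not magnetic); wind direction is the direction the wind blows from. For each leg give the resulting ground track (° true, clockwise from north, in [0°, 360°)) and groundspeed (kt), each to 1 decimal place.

Leg 1: track=144.1°, groundspeed=77.3 kt
Leg 2: track=22.7°, groundspeed=74.8 kt
Leg 3: track=340.7°, groundspeed=81.2 kt
Leg 4: track=85.6°, groundspeed=71.6 kt
Leg 5: track=59.8°, groundspeed=71.7 kt
Leg 6: track=125.5°, groundspeed=74.7 kt

Leg 1: heading 137.6°; drift +6.5° → track 144.1°, groundspeed 77.3 kt
Leg 2: heading 28.1°; drift -5.4° → track 22.7°, groundspeed 74.8 kt
Leg 3: heading 347.6°; drift -6.9° → track 340.7°, groundspeed 81.2 kt
Leg 4: heading 84.3°; drift +1.3° → track 85.6°, groundspeed 71.6 kt
Leg 5: heading 61.5°; drift -1.7° → track 59.8°, groundspeed 71.7 kt
Leg 6: heading 120.1°; drift +5.4° → track 125.5°, groundspeed 74.7 kt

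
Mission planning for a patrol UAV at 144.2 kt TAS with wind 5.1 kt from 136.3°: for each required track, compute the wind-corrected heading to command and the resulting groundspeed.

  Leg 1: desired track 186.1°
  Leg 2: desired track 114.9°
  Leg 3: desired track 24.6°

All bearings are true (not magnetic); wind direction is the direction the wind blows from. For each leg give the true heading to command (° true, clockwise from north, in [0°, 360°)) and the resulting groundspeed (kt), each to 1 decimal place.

Leg 1: heading=184.6°, groundspeed=140.9 kt
Leg 2: heading=115.6°, groundspeed=139.4 kt
Leg 3: heading=26.5°, groundspeed=146.0 kt

Leg 1: desired track 186.1°; wind correction -1.5° → command heading 184.6°, groundspeed 140.9 kt
Leg 2: desired track 114.9°; wind correction +0.7° → command heading 115.6°, groundspeed 139.4 kt
Leg 3: desired track 24.6°; wind correction +1.9° → command heading 26.5°, groundspeed 146.0 kt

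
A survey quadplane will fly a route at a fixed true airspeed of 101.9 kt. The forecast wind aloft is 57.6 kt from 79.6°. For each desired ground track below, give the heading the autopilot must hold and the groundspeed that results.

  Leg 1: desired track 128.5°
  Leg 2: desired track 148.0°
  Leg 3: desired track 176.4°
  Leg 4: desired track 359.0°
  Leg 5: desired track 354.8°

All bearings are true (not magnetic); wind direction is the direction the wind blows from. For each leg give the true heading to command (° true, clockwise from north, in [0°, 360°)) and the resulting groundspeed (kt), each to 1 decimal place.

Leg 1: desired track 128.5°; wind correction -25.2° → command heading 103.3°, groundspeed 54.3 kt
Leg 2: desired track 148.0°; wind correction -31.7° → command heading 116.3°, groundspeed 65.5 kt
Leg 3: desired track 176.4°; wind correction -34.1° → command heading 142.3°, groundspeed 91.2 kt
Leg 4: desired track 359.0°; wind correction +33.9° → command heading 32.9°, groundspeed 75.2 kt
Leg 5: desired track 354.8°; wind correction +34.3° → command heading 29.1°, groundspeed 79.0 kt

Leg 1: heading=103.3°, groundspeed=54.3 kt
Leg 2: heading=116.3°, groundspeed=65.5 kt
Leg 3: heading=142.3°, groundspeed=91.2 kt
Leg 4: heading=32.9°, groundspeed=75.2 kt
Leg 5: heading=29.1°, groundspeed=79.0 kt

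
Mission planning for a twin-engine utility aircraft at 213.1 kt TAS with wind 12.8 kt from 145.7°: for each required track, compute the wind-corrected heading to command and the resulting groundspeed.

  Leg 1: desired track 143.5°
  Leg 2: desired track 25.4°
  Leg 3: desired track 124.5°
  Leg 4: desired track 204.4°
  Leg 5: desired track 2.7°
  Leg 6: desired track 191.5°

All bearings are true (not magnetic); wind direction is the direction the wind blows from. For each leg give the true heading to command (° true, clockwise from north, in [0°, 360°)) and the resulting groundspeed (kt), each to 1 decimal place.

Leg 1: heading=143.6°, groundspeed=200.3 kt
Leg 2: heading=28.4°, groundspeed=219.3 kt
Leg 3: heading=125.7°, groundspeed=201.1 kt
Leg 4: heading=201.5°, groundspeed=206.2 kt
Leg 5: heading=4.8°, groundspeed=223.2 kt
Leg 6: heading=189.0°, groundspeed=204.0 kt

Leg 1: desired track 143.5°; wind correction +0.1° → command heading 143.6°, groundspeed 200.3 kt
Leg 2: desired track 25.4°; wind correction +3.0° → command heading 28.4°, groundspeed 219.3 kt
Leg 3: desired track 124.5°; wind correction +1.2° → command heading 125.7°, groundspeed 201.1 kt
Leg 4: desired track 204.4°; wind correction -2.9° → command heading 201.5°, groundspeed 206.2 kt
Leg 5: desired track 2.7°; wind correction +2.1° → command heading 4.8°, groundspeed 223.2 kt
Leg 6: desired track 191.5°; wind correction -2.5° → command heading 189.0°, groundspeed 204.0 kt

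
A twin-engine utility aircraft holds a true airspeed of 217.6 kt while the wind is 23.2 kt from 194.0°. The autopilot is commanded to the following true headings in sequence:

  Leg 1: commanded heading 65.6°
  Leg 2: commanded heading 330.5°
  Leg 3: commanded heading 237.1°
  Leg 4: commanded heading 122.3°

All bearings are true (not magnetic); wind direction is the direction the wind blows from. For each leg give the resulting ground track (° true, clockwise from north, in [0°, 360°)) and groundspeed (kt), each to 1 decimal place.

Leg 1: heading 65.6°; drift -4.5° → track 61.1°, groundspeed 232.7 kt
Leg 2: heading 330.5°; drift +3.9° → track 334.4°, groundspeed 235.0 kt
Leg 3: heading 237.1°; drift +4.5° → track 241.6°, groundspeed 201.3 kt
Leg 4: heading 122.3°; drift -6.0° → track 116.3°, groundspeed 211.5 kt

Leg 1: track=61.1°, groundspeed=232.7 kt
Leg 2: track=334.4°, groundspeed=235.0 kt
Leg 3: track=241.6°, groundspeed=201.3 kt
Leg 4: track=116.3°, groundspeed=211.5 kt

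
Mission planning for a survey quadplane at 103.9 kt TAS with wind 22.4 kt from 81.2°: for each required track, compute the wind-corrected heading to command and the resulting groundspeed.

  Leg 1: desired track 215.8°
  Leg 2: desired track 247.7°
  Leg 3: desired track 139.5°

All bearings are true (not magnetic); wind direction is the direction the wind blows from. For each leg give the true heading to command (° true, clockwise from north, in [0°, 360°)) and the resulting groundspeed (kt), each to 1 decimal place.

Leg 1: heading=207.0°, groundspeed=118.4 kt
Leg 2: heading=244.8°, groundspeed=125.5 kt
Leg 3: heading=128.9°, groundspeed=90.4 kt

Leg 1: desired track 215.8°; wind correction -8.8° → command heading 207.0°, groundspeed 118.4 kt
Leg 2: desired track 247.7°; wind correction -2.9° → command heading 244.8°, groundspeed 125.5 kt
Leg 3: desired track 139.5°; wind correction -10.6° → command heading 128.9°, groundspeed 90.4 kt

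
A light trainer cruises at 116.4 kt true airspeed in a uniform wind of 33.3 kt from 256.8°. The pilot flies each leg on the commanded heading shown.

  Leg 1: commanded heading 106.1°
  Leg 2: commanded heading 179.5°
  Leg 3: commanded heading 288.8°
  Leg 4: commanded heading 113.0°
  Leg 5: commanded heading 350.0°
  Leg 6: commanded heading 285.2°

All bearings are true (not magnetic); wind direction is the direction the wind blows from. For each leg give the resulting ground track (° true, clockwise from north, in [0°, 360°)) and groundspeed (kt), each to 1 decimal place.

Leg 1: track=99.7°, groundspeed=146.4 kt
Leg 2: track=162.9°, groundspeed=113.8 kt
Leg 3: track=300.1°, groundspeed=89.9 kt
Leg 4: track=105.2°, groundspeed=144.6 kt
Leg 5: track=5.7°, groundspeed=122.8 kt
Leg 6: track=295.5°, groundspeed=88.5 kt

Leg 1: heading 106.1°; drift -6.4° → track 99.7°, groundspeed 146.4 kt
Leg 2: heading 179.5°; drift -16.6° → track 162.9°, groundspeed 113.8 kt
Leg 3: heading 288.8°; drift +11.3° → track 300.1°, groundspeed 89.9 kt
Leg 4: heading 113.0°; drift -7.8° → track 105.2°, groundspeed 144.6 kt
Leg 5: heading 350.0°; drift +15.7° → track 5.7°, groundspeed 122.8 kt
Leg 6: heading 285.2°; drift +10.3° → track 295.5°, groundspeed 88.5 kt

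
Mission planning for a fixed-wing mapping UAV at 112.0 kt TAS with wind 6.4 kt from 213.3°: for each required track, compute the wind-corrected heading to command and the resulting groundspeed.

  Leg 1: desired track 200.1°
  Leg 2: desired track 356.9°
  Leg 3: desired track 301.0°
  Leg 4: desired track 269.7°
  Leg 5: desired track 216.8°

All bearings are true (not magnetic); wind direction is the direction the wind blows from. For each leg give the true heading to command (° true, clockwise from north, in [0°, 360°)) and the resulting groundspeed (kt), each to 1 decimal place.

Leg 1: heading=200.8°, groundspeed=105.8 kt
Leg 2: heading=355.0°, groundspeed=117.1 kt
Leg 3: heading=297.7°, groundspeed=111.6 kt
Leg 4: heading=267.0°, groundspeed=108.3 kt
Leg 5: heading=216.6°, groundspeed=105.6 kt

Leg 1: desired track 200.1°; wind correction +0.7° → command heading 200.8°, groundspeed 105.8 kt
Leg 2: desired track 356.9°; wind correction -1.9° → command heading 355.0°, groundspeed 117.1 kt
Leg 3: desired track 301.0°; wind correction -3.3° → command heading 297.7°, groundspeed 111.6 kt
Leg 4: desired track 269.7°; wind correction -2.7° → command heading 267.0°, groundspeed 108.3 kt
Leg 5: desired track 216.8°; wind correction -0.2° → command heading 216.6°, groundspeed 105.6 kt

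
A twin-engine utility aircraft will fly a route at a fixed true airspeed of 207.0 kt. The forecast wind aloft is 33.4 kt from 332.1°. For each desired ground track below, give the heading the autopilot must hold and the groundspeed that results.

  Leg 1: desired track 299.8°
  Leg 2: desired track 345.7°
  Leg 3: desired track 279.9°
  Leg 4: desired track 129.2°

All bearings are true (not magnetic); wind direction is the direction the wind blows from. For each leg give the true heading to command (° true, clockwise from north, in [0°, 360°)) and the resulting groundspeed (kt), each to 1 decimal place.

Leg 1: heading=304.7°, groundspeed=178.0 kt
Leg 2: heading=343.5°, groundspeed=174.4 kt
Leg 3: heading=287.2°, groundspeed=184.8 kt
Leg 4: heading=125.6°, groundspeed=237.4 kt

Leg 1: desired track 299.8°; wind correction +4.9° → command heading 304.7°, groundspeed 178.0 kt
Leg 2: desired track 345.7°; wind correction -2.2° → command heading 343.5°, groundspeed 174.4 kt
Leg 3: desired track 279.9°; wind correction +7.3° → command heading 287.2°, groundspeed 184.8 kt
Leg 4: desired track 129.2°; wind correction -3.6° → command heading 125.6°, groundspeed 237.4 kt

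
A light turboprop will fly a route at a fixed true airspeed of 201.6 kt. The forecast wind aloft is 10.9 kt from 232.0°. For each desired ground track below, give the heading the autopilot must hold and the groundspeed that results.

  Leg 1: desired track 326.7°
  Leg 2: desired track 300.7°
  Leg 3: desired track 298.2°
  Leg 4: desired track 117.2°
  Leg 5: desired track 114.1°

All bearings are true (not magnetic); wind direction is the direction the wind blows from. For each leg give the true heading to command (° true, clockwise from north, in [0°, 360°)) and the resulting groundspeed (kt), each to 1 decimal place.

Leg 1: heading=323.6°, groundspeed=202.2 kt
Leg 2: heading=297.8°, groundspeed=197.4 kt
Leg 3: heading=295.4°, groundspeed=197.0 kt
Leg 4: heading=120.0°, groundspeed=205.9 kt
Leg 5: heading=116.8°, groundspeed=206.5 kt

Leg 1: desired track 326.7°; wind correction -3.1° → command heading 323.6°, groundspeed 202.2 kt
Leg 2: desired track 300.7°; wind correction -2.9° → command heading 297.8°, groundspeed 197.4 kt
Leg 3: desired track 298.2°; wind correction -2.8° → command heading 295.4°, groundspeed 197.0 kt
Leg 4: desired track 117.2°; wind correction +2.8° → command heading 120.0°, groundspeed 205.9 kt
Leg 5: desired track 114.1°; wind correction +2.7° → command heading 116.8°, groundspeed 206.5 kt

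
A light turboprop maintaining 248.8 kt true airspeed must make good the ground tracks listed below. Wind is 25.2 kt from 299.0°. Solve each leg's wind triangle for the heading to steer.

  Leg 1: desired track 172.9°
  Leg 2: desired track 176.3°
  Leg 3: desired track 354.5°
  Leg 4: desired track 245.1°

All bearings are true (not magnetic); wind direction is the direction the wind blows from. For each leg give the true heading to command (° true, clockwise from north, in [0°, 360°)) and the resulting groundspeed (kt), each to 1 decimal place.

Leg 1: desired track 172.9°; wind correction +4.7° → command heading 177.6°, groundspeed 262.8 kt
Leg 2: desired track 176.3°; wind correction +4.9° → command heading 181.2°, groundspeed 261.5 kt
Leg 3: desired track 354.5°; wind correction -4.8° → command heading 349.7°, groundspeed 233.7 kt
Leg 4: desired track 245.1°; wind correction +4.7° → command heading 249.8°, groundspeed 233.1 kt

Leg 1: heading=177.6°, groundspeed=262.8 kt
Leg 2: heading=181.2°, groundspeed=261.5 kt
Leg 3: heading=349.7°, groundspeed=233.7 kt
Leg 4: heading=249.8°, groundspeed=233.1 kt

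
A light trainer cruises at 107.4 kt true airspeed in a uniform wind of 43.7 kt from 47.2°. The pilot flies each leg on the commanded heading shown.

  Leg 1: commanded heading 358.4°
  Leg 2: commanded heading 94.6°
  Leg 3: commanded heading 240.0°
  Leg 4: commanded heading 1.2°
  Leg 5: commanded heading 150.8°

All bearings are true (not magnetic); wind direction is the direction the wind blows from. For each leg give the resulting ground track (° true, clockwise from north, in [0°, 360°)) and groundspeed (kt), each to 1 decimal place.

Leg 1: heading 358.4°; drift -22.7° → track 335.7°, groundspeed 85.2 kt
Leg 2: heading 94.6°; drift +22.5° → track 117.1°, groundspeed 84.2 kt
Leg 3: heading 240.0°; drift -3.7° → track 236.3°, groundspeed 150.3 kt
Leg 4: heading 1.2°; drift -22.2° → track 339.0°, groundspeed 83.2 kt
Leg 5: heading 150.8°; drift +19.8° → track 170.6°, groundspeed 125.1 kt

Leg 1: track=335.7°, groundspeed=85.2 kt
Leg 2: track=117.1°, groundspeed=84.2 kt
Leg 3: track=236.3°, groundspeed=150.3 kt
Leg 4: track=339.0°, groundspeed=83.2 kt
Leg 5: track=170.6°, groundspeed=125.1 kt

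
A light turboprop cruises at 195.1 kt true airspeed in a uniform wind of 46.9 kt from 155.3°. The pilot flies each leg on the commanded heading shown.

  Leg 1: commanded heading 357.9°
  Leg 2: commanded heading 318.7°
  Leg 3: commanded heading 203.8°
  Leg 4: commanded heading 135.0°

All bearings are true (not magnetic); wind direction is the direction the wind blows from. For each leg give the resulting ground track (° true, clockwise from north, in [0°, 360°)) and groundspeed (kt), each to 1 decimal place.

Leg 1: track=353.6°, groundspeed=239.1 kt
Leg 2: track=321.9°, groundspeed=240.4 kt
Leg 3: track=215.9°, groundspeed=167.7 kt
Leg 4: track=128.9°, groundspeed=152.0 kt

Leg 1: heading 357.9°; drift -4.3° → track 353.6°, groundspeed 239.1 kt
Leg 2: heading 318.7°; drift +3.2° → track 321.9°, groundspeed 240.4 kt
Leg 3: heading 203.8°; drift +12.1° → track 215.9°, groundspeed 167.7 kt
Leg 4: heading 135.0°; drift -6.1° → track 128.9°, groundspeed 152.0 kt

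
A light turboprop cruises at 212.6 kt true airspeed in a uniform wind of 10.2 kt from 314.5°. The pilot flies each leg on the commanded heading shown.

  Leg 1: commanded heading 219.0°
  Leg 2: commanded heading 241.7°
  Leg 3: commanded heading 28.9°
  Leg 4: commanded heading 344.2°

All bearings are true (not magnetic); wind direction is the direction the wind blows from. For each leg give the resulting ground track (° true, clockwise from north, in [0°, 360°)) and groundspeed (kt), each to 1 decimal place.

Leg 1: track=216.3°, groundspeed=213.8 kt
Leg 2: track=239.0°, groundspeed=209.8 kt
Leg 3: track=31.6°, groundspeed=210.1 kt
Leg 4: track=345.6°, groundspeed=203.8 kt

Leg 1: heading 219.0°; drift -2.7° → track 216.3°, groundspeed 213.8 kt
Leg 2: heading 241.7°; drift -2.7° → track 239.0°, groundspeed 209.8 kt
Leg 3: heading 28.9°; drift +2.7° → track 31.6°, groundspeed 210.1 kt
Leg 4: heading 344.2°; drift +1.4° → track 345.6°, groundspeed 203.8 kt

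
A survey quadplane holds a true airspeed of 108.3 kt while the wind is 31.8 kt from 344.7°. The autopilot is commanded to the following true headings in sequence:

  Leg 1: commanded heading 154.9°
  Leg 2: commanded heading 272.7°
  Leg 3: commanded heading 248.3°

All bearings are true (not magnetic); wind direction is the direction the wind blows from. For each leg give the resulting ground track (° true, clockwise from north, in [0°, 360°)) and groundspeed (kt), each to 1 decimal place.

Leg 1: track=157.1°, groundspeed=139.7 kt
Leg 2: track=255.6°, groundspeed=103.0 kt
Leg 3: track=232.5°, groundspeed=116.2 kt

Leg 1: heading 154.9°; drift +2.2° → track 157.1°, groundspeed 139.7 kt
Leg 2: heading 272.7°; drift -17.1° → track 255.6°, groundspeed 103.0 kt
Leg 3: heading 248.3°; drift -15.8° → track 232.5°, groundspeed 116.2 kt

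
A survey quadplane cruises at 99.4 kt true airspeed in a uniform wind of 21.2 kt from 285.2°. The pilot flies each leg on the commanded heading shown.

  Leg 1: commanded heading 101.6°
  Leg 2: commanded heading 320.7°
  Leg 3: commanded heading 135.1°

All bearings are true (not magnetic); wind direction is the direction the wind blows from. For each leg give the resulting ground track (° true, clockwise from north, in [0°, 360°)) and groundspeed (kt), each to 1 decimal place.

Leg 1: track=102.2°, groundspeed=120.6 kt
Leg 2: track=329.2°, groundspeed=83.1 kt
Leg 3: track=130.0°, groundspeed=118.3 kt

Leg 1: heading 101.6°; drift +0.6° → track 102.2°, groundspeed 120.6 kt
Leg 2: heading 320.7°; drift +8.5° → track 329.2°, groundspeed 83.1 kt
Leg 3: heading 135.1°; drift -5.1° → track 130.0°, groundspeed 118.3 kt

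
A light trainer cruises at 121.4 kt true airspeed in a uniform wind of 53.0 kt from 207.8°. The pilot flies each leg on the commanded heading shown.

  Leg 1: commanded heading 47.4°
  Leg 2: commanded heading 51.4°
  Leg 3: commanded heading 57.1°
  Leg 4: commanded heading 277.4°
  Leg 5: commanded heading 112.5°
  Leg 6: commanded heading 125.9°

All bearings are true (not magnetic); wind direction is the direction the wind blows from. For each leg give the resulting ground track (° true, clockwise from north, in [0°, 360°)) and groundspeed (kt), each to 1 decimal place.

Leg 1: track=41.5°, groundspeed=172.2 kt
Leg 2: track=44.3°, groundspeed=171.3 kt
Leg 3: track=48.3°, groundspeed=169.6 kt
Leg 4: track=303.2°, groundspeed=114.3 kt
Leg 5: track=89.8°, groundspeed=136.9 kt
Leg 6: track=101.2°, groundspeed=125.4 kt

Leg 1: heading 47.4°; drift -5.9° → track 41.5°, groundspeed 172.2 kt
Leg 2: heading 51.4°; drift -7.1° → track 44.3°, groundspeed 171.3 kt
Leg 3: heading 57.1°; drift -8.8° → track 48.3°, groundspeed 169.6 kt
Leg 4: heading 277.4°; drift +25.8° → track 303.2°, groundspeed 114.3 kt
Leg 5: heading 112.5°; drift -22.7° → track 89.8°, groundspeed 136.9 kt
Leg 6: heading 125.9°; drift -24.7° → track 101.2°, groundspeed 125.4 kt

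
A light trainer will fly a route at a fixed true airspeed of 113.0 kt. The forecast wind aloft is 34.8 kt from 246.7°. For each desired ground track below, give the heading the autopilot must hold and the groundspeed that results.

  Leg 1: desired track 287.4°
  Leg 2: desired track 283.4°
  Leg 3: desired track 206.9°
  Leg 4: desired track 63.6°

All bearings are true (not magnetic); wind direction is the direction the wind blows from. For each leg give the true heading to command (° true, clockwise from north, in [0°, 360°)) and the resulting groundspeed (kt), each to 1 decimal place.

Leg 1: desired track 287.4°; wind correction -11.6° → command heading 275.8°, groundspeed 84.3 kt
Leg 2: desired track 283.4°; wind correction -10.6° → command heading 272.8°, groundspeed 83.2 kt
Leg 3: desired track 206.9°; wind correction +11.4° → command heading 218.3°, groundspeed 84.0 kt
Leg 4: desired track 63.6°; wind correction -1.0° → command heading 62.6°, groundspeed 147.7 kt

Leg 1: heading=275.8°, groundspeed=84.3 kt
Leg 2: heading=272.8°, groundspeed=83.2 kt
Leg 3: heading=218.3°, groundspeed=84.0 kt
Leg 4: heading=62.6°, groundspeed=147.7 kt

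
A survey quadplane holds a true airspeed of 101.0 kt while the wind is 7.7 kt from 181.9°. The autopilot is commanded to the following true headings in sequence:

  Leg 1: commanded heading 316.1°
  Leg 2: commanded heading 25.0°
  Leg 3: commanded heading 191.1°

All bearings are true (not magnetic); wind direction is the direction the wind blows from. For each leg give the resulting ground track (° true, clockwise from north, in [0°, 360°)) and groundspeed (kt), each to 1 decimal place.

Leg 1: heading 316.1°; drift +3.0° → track 319.1°, groundspeed 106.5 kt
Leg 2: heading 25.0°; drift -1.6° → track 23.4°, groundspeed 108.1 kt
Leg 3: heading 191.1°; drift +0.8° → track 191.9°, groundspeed 93.4 kt

Leg 1: track=319.1°, groundspeed=106.5 kt
Leg 2: track=23.4°, groundspeed=108.1 kt
Leg 3: track=191.9°, groundspeed=93.4 kt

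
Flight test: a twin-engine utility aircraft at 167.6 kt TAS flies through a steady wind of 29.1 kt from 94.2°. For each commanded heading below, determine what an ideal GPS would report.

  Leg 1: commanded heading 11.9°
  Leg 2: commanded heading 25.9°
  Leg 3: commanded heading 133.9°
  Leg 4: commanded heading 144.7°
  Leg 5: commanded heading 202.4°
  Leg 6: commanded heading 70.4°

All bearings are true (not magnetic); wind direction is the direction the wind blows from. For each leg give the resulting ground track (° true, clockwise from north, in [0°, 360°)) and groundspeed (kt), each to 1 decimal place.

Leg 1: heading 11.9°; drift -10.0° → track 1.9°, groundspeed 166.2 kt
Leg 2: heading 25.9°; drift -9.8° → track 16.1°, groundspeed 159.2 kt
Leg 3: heading 133.9°; drift +7.3° → track 141.2°, groundspeed 146.4 kt
Leg 4: heading 144.7°; drift +8.6° → track 153.3°, groundspeed 150.8 kt
Leg 5: heading 202.4°; drift +8.9° → track 211.3°, groundspeed 178.8 kt
Leg 6: heading 70.4°; drift -4.8° → track 65.6°, groundspeed 141.5 kt

Leg 1: track=1.9°, groundspeed=166.2 kt
Leg 2: track=16.1°, groundspeed=159.2 kt
Leg 3: track=141.2°, groundspeed=146.4 kt
Leg 4: track=153.3°, groundspeed=150.8 kt
Leg 5: track=211.3°, groundspeed=178.8 kt
Leg 6: track=65.6°, groundspeed=141.5 kt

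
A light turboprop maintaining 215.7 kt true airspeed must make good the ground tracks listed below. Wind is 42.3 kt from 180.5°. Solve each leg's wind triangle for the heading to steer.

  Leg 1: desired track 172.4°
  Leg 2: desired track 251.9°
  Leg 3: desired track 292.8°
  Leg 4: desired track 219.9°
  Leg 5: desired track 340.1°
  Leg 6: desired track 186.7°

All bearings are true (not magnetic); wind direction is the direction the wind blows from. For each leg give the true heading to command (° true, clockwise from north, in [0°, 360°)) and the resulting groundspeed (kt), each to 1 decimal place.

Leg 1: heading=174.0°, groundspeed=173.7 kt
Leg 2: heading=241.2°, groundspeed=198.4 kt
Leg 3: heading=282.3°, groundspeed=228.2 kt
Leg 4: heading=212.7°, groundspeed=181.3 kt
Leg 5: heading=336.2°, groundspeed=254.8 kt
Leg 6: heading=185.5°, groundspeed=173.6 kt

Leg 1: desired track 172.4°; wind correction +1.6° → command heading 174.0°, groundspeed 173.7 kt
Leg 2: desired track 251.9°; wind correction -10.7° → command heading 241.2°, groundspeed 198.4 kt
Leg 3: desired track 292.8°; wind correction -10.5° → command heading 282.3°, groundspeed 228.2 kt
Leg 4: desired track 219.9°; wind correction -7.2° → command heading 212.7°, groundspeed 181.3 kt
Leg 5: desired track 340.1°; wind correction -3.9° → command heading 336.2°, groundspeed 254.8 kt
Leg 6: desired track 186.7°; wind correction -1.2° → command heading 185.5°, groundspeed 173.6 kt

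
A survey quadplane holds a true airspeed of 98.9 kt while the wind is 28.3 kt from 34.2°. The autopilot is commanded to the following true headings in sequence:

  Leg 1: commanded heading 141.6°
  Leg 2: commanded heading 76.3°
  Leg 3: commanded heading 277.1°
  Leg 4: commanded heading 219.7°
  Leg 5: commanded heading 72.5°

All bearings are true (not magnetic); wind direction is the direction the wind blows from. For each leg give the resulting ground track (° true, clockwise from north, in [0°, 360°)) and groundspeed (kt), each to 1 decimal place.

Leg 1: track=155.7°, groundspeed=110.7 kt
Leg 2: track=90.0°, groundspeed=80.2 kt
Leg 3: track=264.4°, groundspeed=114.6 kt
Leg 4: track=218.5°, groundspeed=127.1 kt
Leg 5: track=85.4°, groundspeed=78.7 kt

Leg 1: heading 141.6°; drift +14.1° → track 155.7°, groundspeed 110.7 kt
Leg 2: heading 76.3°; drift +13.7° → track 90.0°, groundspeed 80.2 kt
Leg 3: heading 277.1°; drift -12.7° → track 264.4°, groundspeed 114.6 kt
Leg 4: heading 219.7°; drift -1.2° → track 218.5°, groundspeed 127.1 kt
Leg 5: heading 72.5°; drift +12.9° → track 85.4°, groundspeed 78.7 kt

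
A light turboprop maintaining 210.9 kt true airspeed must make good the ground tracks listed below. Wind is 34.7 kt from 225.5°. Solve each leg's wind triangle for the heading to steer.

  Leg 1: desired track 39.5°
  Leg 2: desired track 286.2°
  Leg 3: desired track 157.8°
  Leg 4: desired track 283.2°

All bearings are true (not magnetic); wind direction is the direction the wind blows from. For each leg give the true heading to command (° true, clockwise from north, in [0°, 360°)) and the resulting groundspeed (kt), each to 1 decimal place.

Leg 1: desired track 39.5°; wind correction -1.0° → command heading 38.5°, groundspeed 245.4 kt
Leg 2: desired track 286.2°; wind correction -8.2° → command heading 278.0°, groundspeed 191.7 kt
Leg 3: desired track 157.8°; wind correction +8.8° → command heading 166.6°, groundspeed 195.3 kt
Leg 4: desired track 283.2°; wind correction -8.0° → command heading 275.2°, groundspeed 190.3 kt

Leg 1: heading=38.5°, groundspeed=245.4 kt
Leg 2: heading=278.0°, groundspeed=191.7 kt
Leg 3: heading=166.6°, groundspeed=195.3 kt
Leg 4: heading=275.2°, groundspeed=190.3 kt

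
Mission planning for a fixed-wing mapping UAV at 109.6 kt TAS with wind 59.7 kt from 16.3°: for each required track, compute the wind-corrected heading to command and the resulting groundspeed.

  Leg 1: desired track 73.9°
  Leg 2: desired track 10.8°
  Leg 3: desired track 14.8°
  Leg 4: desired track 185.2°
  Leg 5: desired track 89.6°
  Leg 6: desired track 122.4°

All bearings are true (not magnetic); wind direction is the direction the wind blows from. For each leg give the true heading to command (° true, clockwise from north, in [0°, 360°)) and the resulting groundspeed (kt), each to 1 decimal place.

Leg 1: desired track 73.9°; wind correction -27.4° → command heading 46.5°, groundspeed 65.3 kt
Leg 2: desired track 10.8°; wind correction +3.0° → command heading 13.8°, groundspeed 50.0 kt
Leg 3: desired track 14.8°; wind correction +0.8° → command heading 15.6°, groundspeed 49.9 kt
Leg 4: desired track 185.2°; wind correction -6.0° → command heading 179.2°, groundspeed 167.6 kt
Leg 5: desired track 89.6°; wind correction -31.4° → command heading 58.2°, groundspeed 76.3 kt
Leg 6: desired track 122.4°; wind correction -31.6° → command heading 90.8°, groundspeed 109.9 kt

Leg 1: heading=46.5°, groundspeed=65.3 kt
Leg 2: heading=13.8°, groundspeed=50.0 kt
Leg 3: heading=15.6°, groundspeed=49.9 kt
Leg 4: heading=179.2°, groundspeed=167.6 kt
Leg 5: heading=58.2°, groundspeed=76.3 kt
Leg 6: heading=90.8°, groundspeed=109.9 kt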